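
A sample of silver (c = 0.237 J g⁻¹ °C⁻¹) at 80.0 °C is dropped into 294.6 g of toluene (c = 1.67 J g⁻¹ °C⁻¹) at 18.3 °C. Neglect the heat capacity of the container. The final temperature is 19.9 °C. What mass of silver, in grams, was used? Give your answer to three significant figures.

q_gained = (294.6 × 1.67) × (19.9 − 18.3) = 787.2 J
q_lost = m × 0.237 × (80.0 − 19.9) = 14.2437 m
m = 787.2 / 14.2437 = 55.3 g

m = 55.3 g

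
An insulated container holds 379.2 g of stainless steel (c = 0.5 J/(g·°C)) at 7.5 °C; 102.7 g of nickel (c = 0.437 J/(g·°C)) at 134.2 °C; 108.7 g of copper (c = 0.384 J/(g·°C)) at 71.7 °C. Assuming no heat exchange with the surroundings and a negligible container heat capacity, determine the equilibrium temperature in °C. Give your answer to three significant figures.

T_f = 37.8 °C

Σ mᵢcᵢ(T − Tᵢ) = 0  ⇒  T = Σ mᵢcᵢTᵢ / Σ mᵢcᵢ
Σ mᵢcᵢ = 379.2×0.5 + 102.7×0.437 + 108.7×0.384 = 276.2207
Σ mᵢcᵢTᵢ = 189.6×7.5 + 44.8799×134.2 + 41.7408×71.7 = 10438
T = 10438 / 276.2207 = 37.79 °C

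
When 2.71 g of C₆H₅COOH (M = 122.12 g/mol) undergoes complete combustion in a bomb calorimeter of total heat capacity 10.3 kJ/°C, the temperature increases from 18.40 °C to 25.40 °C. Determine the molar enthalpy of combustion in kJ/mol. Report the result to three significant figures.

ΔT = 25.40 − 18.40 = 7.00 °C
q_cal = C_cal × ΔT = 10.3 × 7.00 = 72.1 kJ
n = 2.71 / 122.12 = 0.02219 mol
q_rxn = −q_cal = -72.1 kJ
ΔH = -72.1 / 0.02219 = -3249 kJ/mol

ΔH = -3250 kJ/mol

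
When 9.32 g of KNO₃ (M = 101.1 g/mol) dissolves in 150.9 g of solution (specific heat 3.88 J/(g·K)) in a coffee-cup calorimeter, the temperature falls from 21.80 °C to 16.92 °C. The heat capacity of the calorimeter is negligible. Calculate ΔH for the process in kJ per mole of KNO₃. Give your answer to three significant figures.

ΔH = 31.0 kJ/mol

|ΔT| = |16.92 − 21.80| = 4.88 °C
|q_surr| = (150.9 × 3.88) × 4.88 = 585.492 × 4.88 = 2857 J
n(KNO₃) = 9.32 / 101.1 = 0.09219 mol
Temperature fell, so q_rxn = +|q_surr| = 2.857 kJ
ΔH = q_rxn / n = 30.99 kJ/mol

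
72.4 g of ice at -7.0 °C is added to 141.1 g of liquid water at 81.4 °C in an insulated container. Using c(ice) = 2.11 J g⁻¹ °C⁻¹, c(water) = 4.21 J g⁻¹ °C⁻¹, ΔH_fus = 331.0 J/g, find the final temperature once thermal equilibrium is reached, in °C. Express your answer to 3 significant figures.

Heat to bring ice to 0 °C and melt it: q₁ = 72.4×2.11×7.0 + 72.4×331.0 = 25034 J
Heat the water can supply cooling to 0 °C: 141.1×4.21×81.4 = 48354.1 J > q₁, so all ice melts.
Energy balance: 141.1×4.21×(81.4 − T) = 25034 + 72.4×4.21×(T − 0)
594.031(81.4 − T) = 25034 + 304.804 T
48354.1 − 25034 = 898.835 T
T = 23320.1 / 898.835 = 25.94 °C

T_f = 25.9 °C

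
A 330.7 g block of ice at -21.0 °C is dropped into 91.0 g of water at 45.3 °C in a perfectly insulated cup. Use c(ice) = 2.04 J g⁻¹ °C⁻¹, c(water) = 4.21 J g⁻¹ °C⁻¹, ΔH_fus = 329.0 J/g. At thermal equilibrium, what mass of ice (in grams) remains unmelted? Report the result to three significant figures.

Heat to warm all ice to 0 °C: 330.7×2.04×21.0 = 14167 J
Heat released by water cooling to 0 °C: 91.0×4.21×45.3 = 17355 J
17355 J < 14167 + 330.7×329.0 = 122967.3 J, so not all ice melts; final T = 0 °C.
Heat left for melting: 17355 − 14167 = 3188 J
Mass melted = 3188 / 329.0 = 9.690 g
Ice remaining = 330.7 − 9.690 = 321.010 g

m_ice remaining = 321 g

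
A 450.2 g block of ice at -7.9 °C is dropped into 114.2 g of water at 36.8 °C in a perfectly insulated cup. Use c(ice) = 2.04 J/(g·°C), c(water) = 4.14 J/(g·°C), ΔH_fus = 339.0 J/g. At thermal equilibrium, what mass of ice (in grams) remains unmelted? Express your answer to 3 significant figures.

Heat to warm all ice to 0 °C: 450.2×2.04×7.9 = 7255.4 J
Heat released by water cooling to 0 °C: 114.2×4.14×36.8 = 17399 J
17399 J < 7255.4 + 450.2×339.0 = 159873.2 J, so not all ice melts; final T = 0 °C.
Heat left for melting: 17399 − 7255.4 = 10143.6 J
Mass melted = 10143.6 / 339.0 = 29.92 g
Ice remaining = 450.2 − 29.92 = 420.28 g

m_ice remaining = 420 g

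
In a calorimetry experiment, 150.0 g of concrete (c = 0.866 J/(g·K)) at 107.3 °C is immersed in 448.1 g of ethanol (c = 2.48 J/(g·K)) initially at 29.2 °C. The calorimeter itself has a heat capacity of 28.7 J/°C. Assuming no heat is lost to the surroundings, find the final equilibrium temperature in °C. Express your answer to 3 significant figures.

T_f = 37.2 °C

Heat lost by concrete = heat gained by ethanol + calorimeter.
(150.0)(0.866)(107.3 − T) = [(448.1)(2.48) + 28.7](T − 29.2)
129.9 (107.3 − T) = 1139.988 (T − 29.2)
13938 − 129.9 T = 1139.988 T − 33288
47226 = 1269.888 T
T = 37.19 °C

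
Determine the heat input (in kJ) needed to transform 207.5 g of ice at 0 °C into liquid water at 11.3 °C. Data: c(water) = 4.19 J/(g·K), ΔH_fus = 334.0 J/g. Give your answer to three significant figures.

q = 79.1 kJ

q1 (melt at 0 °C): 207.5 × 334.0 = 69305 J
q2 (heat water 0.0→11.3 °C): 207.5 × 4.19 × 11.3 = 9825 J
Total: 69305 + 9825 = 79130 J = 79.1 kJ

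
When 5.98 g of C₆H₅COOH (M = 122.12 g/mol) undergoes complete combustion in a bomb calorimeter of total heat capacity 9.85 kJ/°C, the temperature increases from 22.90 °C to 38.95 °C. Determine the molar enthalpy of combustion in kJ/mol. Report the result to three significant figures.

ΔH = -3230 kJ/mol

ΔT = 38.95 − 22.90 = 16.05 °C
q_cal = C_cal × ΔT = 9.85 × 16.05 = 158.0925 kJ
n = 5.98 / 122.12 = 0.04897 mol
q_rxn = −q_cal = -158.0925 kJ
ΔH = -158.0925 / 0.04897 = -3228 kJ/mol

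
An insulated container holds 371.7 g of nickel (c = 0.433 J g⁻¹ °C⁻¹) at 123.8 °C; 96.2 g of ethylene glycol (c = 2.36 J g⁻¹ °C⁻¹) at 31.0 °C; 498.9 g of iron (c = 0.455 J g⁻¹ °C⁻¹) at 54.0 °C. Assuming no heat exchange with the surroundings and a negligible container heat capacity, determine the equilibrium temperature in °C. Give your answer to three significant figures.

T_f = 63.8 °C

Σ mᵢcᵢ(T − Tᵢ) = 0  ⇒  T = Σ mᵢcᵢTᵢ / Σ mᵢcᵢ
Σ mᵢcᵢ = 371.7×0.433 + 96.2×2.36 + 498.9×0.455 = 614.9776
Σ mᵢcᵢTᵢ = 160.9461×123.8 + 227.032×31.0 + 226.9995×54.0 = 39221
T = 39221 / 614.9776 = 63.78 °C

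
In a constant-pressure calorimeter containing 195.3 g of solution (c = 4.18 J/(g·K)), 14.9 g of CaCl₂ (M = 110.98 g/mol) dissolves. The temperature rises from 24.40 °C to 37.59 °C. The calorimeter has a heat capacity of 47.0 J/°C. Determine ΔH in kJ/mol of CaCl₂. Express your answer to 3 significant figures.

ΔH = -84.8 kJ/mol

|ΔT| = |37.59 − 24.40| = 13.19 °C
|q_surr| = (195.3 × 4.18 + 47.0) × 13.19 = 863.354 × 13.19 = 11390 J
n(CaCl₂) = 14.9 / 110.98 = 0.1343 mol
Temperature rose, so q_rxn = −|q_surr| = -11.39 kJ
ΔH = q_rxn / n = -84.81 kJ/mol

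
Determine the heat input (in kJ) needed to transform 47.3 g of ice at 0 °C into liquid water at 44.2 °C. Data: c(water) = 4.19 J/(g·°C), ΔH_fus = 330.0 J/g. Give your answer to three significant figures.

q = 24.4 kJ

q1 (melt at 0 °C): 47.3 × 330.0 = 15609 J
q2 (heat water 0.0→44.2 °C): 47.3 × 4.19 × 44.2 = 8760 J
Total: 15609 + 8760 = 24369 J = 24.4 kJ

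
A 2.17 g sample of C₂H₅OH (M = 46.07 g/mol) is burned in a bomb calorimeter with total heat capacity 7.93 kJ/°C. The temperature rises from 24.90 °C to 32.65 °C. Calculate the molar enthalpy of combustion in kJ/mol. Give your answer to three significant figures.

ΔT = 32.65 − 24.90 = 7.75 °C
q_cal = C_cal × ΔT = 7.93 × 7.75 = 61.4575 kJ
n = 2.17 / 46.07 = 0.04710 mol
q_rxn = −q_cal = -61.4575 kJ
ΔH = -61.4575 / 0.04710 = -1304.8 kJ/mol

ΔH = -1300 kJ/mol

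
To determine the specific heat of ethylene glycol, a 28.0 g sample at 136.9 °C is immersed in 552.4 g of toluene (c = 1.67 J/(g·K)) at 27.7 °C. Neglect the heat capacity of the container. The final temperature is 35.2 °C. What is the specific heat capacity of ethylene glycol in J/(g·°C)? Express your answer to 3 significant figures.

c = 2.43 J/(g·°C)

q_gained = (552.4 × 1.67) × (35.2 − 27.7) = 6919 J
q_lost = 28.0 × c × (136.9 − 35.2) = 2847.6 c
Set equal: c = 6919 / 2847.6 = 2.43 J/(g·°C)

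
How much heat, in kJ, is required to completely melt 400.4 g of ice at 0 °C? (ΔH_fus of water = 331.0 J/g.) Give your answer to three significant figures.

q = m × ΔH_fus = 400.4 × 331.0 = 132500 J = 133 kJ

q = 133 kJ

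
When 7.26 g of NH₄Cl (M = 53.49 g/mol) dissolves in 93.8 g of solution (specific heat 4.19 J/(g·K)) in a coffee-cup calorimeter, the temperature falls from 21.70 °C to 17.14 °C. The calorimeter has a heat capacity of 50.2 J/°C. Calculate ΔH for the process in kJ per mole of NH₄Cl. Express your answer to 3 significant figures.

ΔH = 14.9 kJ/mol

|ΔT| = |17.14 − 21.70| = 4.56 °C
|q_surr| = (93.8 × 4.19 + 50.2) × 4.56 = 443.222 × 4.56 = 2021 J
n(NH₄Cl) = 7.26 / 53.49 = 0.1357 mol
Temperature fell, so q_rxn = +|q_surr| = 2.021 kJ
ΔH = q_rxn / n = 14.89 kJ/mol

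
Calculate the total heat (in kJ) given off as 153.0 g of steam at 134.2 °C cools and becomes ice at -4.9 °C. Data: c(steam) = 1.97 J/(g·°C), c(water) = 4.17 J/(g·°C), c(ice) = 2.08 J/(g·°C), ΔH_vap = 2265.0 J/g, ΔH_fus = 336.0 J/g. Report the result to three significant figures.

q = 474 kJ

q1 (cool steam 134.2→100 °C): 153.0 × 1.97 × 34.2 = 10308 J
q2 (condense at 100 °C): 153.0 × 2265.0 = 346545 J
q3 (cool water 100→0 °C): 153.0 × 4.17 × 100.0 = 63801 J
q4 (freeze at 0 °C): 153.0 × 336.0 = 51408 J
q5 (cool ice 0→-4.9 °C): 153.0 × 2.08 × 4.9 = 1559 J
Total: 10308 + 346545 + 63801 + 51408 + 1559 = 473621 J = 474 kJ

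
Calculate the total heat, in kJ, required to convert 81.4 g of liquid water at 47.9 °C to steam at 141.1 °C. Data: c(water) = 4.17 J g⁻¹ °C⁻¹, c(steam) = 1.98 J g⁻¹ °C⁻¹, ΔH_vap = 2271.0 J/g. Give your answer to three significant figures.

q = 209 kJ

q1 (heat water 47.9→100.0 °C): 81.4 × 4.17 × 52.1 = 17685 J
q2 (vaporize at 100 °C): 81.4 × 2271.0 = 184859 J
q3 (heat steam 100.0→141.1 °C): 81.4 × 1.98 × 41.1 = 6624 J
Total: 17685 + 184859 + 6624 = 209168 J = 209 kJ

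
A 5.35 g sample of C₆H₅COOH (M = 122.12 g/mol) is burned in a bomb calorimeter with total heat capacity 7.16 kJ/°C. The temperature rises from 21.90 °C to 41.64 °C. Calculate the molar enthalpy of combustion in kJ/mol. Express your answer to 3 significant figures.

ΔH = -3230 kJ/mol

ΔT = 41.64 − 21.90 = 19.74 °C
q_cal = C_cal × ΔT = 7.16 × 19.74 = 141.3384 kJ
n = 5.35 / 122.12 = 0.04381 mol
q_rxn = −q_cal = -141.3384 kJ
ΔH = -141.3384 / 0.04381 = -3226 kJ/mol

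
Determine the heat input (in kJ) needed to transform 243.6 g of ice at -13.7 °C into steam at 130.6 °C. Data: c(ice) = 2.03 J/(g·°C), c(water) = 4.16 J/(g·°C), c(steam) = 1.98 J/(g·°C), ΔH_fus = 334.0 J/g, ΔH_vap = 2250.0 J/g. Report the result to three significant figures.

q = 752 kJ

q1 (heat ice -13.7→0.0 °C): 243.6 × 2.03 × 13.7 = 6775 J
q2 (melt at 0 °C): 243.6 × 334.0 = 81362 J
q3 (heat water 0.0→100.0 °C): 243.6 × 4.16 × 100.0 = 101338 J
q4 (vaporize at 100 °C): 243.6 × 2250.0 = 548100 J
q5 (heat steam 100.0→130.6 °C): 243.6 × 1.98 × 30.6 = 14759 J
Total: 6775 + 81362 + 101338 + 548100 + 14759 = 752334 J = 752 kJ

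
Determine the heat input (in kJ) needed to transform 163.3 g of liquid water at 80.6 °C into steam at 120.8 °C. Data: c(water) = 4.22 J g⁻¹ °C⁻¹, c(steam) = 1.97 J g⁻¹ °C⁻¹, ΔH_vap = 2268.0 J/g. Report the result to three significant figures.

q = 390 kJ

q1 (heat water 80.6→100.0 °C): 163.3 × 4.22 × 19.4 = 13369 J
q2 (vaporize at 100 °C): 163.3 × 2268.0 = 370364 J
q3 (heat steam 100.0→120.8 °C): 163.3 × 1.97 × 20.8 = 6691 J
Total: 13369 + 370364 + 6691 = 390424 J = 390 kJ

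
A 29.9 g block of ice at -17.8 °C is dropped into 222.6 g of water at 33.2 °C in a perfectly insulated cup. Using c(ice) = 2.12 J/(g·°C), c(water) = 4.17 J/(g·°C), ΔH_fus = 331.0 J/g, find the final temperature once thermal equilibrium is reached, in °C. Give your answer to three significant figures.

Heat to bring ice to 0 °C and melt it: q₁ = 29.9×2.12×17.8 + 29.9×331.0 = 11025 J
Heat the water can supply cooling to 0 °C: 222.6×4.17×33.2 = 30817.6 J > q₁, so all ice melts.
Energy balance: 222.6×4.17×(33.2 − T) = 11025 + 29.9×4.17×(T − 0)
928.242(33.2 − T) = 11025 + 124.683 T
30817.6 − 11025 = 1052.925 T
T = 19792.6 / 1052.925 = 18.80 °C

T_f = 18.8 °C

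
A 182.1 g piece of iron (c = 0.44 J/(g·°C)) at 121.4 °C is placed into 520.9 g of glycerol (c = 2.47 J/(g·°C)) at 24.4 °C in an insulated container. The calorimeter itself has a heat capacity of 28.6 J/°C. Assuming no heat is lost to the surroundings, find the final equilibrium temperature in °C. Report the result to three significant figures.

Heat lost by iron = heat gained by glycerol + calorimeter.
(182.1)(0.44)(121.4 − T) = [(520.9)(2.47) + 28.6](T − 24.4)
80.124 (121.4 − T) = 1315.223 (T − 24.4)
9727.1 − 80.124 T = 1315.223 T − 32091
41818.1 = 1395.347 T
T = 29.97 °C

T_f = 30.0 °C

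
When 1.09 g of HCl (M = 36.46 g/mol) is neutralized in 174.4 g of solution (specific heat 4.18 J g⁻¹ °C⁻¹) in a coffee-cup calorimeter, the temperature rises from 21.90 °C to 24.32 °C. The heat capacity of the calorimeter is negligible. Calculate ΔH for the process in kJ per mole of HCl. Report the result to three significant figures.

ΔH = -59.0 kJ/mol

|ΔT| = |24.32 − 21.90| = 2.42 °C
|q_surr| = (174.4 × 4.18) × 2.42 = 728.992 × 2.42 = 1764 J
n(HCl) = 1.09 / 36.46 = 0.02990 mol
Temperature rose, so q_rxn = −|q_surr| = -1.764 kJ
ΔH = q_rxn / n = -59.00 kJ/mol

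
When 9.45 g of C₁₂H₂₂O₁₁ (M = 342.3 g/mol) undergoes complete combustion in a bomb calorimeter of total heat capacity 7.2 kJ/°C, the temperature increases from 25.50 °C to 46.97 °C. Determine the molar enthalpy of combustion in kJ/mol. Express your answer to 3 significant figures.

ΔT = 46.97 − 25.50 = 21.47 °C
q_cal = C_cal × ΔT = 7.2 × 21.47 = 154.584 kJ
n = 9.45 / 342.3 = 0.02761 mol
q_rxn = −q_cal = -154.584 kJ
ΔH = -154.584 / 0.02761 = -5599 kJ/mol

ΔH = -5600 kJ/mol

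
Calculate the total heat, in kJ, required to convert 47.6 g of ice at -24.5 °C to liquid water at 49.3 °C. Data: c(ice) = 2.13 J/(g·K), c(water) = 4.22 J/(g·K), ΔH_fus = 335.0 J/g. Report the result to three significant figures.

q1 (heat ice -24.5→0.0 °C): 47.6 × 2.13 × 24.5 = 2484 J
q2 (melt at 0 °C): 47.6 × 335.0 = 15946 J
q3 (heat water 0.0→49.3 °C): 47.6 × 4.22 × 49.3 = 9903 J
Total: 2484 + 15946 + 9903 = 28333 J = 28.3 kJ

q = 28.3 kJ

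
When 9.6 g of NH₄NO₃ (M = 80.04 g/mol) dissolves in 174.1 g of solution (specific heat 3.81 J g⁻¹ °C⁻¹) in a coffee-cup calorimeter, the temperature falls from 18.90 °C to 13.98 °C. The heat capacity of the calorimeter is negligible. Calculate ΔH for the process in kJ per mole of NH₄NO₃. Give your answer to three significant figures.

ΔH = 27.2 kJ/mol

|ΔT| = |13.98 − 18.90| = 4.92 °C
|q_surr| = (174.1 × 3.81) × 4.92 = 663.321 × 4.92 = 3264 J
n(NH₄NO₃) = 9.6 / 80.04 = 0.1199 mol
Temperature fell, so q_rxn = +|q_surr| = 3.264 kJ
ΔH = q_rxn / n = 27.22 kJ/mol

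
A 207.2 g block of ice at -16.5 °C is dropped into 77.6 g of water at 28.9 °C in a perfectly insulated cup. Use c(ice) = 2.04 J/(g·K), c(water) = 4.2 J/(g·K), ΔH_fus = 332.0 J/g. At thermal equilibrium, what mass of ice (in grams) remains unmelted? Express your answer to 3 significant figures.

Heat to warm all ice to 0 °C: 207.2×2.04×16.5 = 6974.4 J
Heat released by water cooling to 0 °C: 77.6×4.2×28.9 = 9419.1 J
9419.1 J < 6974.4 + 207.2×332.0 = 75764.8 J, so not all ice melts; final T = 0 °C.
Heat left for melting: 9419.1 − 6974.4 = 2444.7 J
Mass melted = 2444.7 / 332.0 = 7.364 g
Ice remaining = 207.2 − 7.364 = 199.836 g

m_ice remaining = 200 g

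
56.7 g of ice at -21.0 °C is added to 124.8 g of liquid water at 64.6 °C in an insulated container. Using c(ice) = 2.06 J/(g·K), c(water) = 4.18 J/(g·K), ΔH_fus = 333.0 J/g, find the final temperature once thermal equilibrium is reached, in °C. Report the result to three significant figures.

Heat to bring ice to 0 °C and melt it: q₁ = 56.7×2.06×21.0 + 56.7×333.0 = 21334 J
Heat the water can supply cooling to 0 °C: 124.8×4.18×64.6 = 33699.5 J > q₁, so all ice melts.
Energy balance: 124.8×4.18×(64.6 − T) = 21334 + 56.7×4.18×(T − 0)
521.664(64.6 − T) = 21334 + 237.006 T
33699.5 − 21334 = 758.670 T
T = 12365.5 / 758.670 = 16.30 °C

T_f = 16.3 °C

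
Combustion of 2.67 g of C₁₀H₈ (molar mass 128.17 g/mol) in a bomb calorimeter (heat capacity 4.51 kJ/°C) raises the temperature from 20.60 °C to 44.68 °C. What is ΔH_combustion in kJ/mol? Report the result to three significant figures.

ΔT = 44.68 − 20.60 = 24.08 °C
q_cal = C_cal × ΔT = 4.51 × 24.08 = 108.6008 kJ
n = 2.67 / 128.17 = 0.02083 mol
q_rxn = −q_cal = -108.6008 kJ
ΔH = -108.6008 / 0.02083 = -5214 kJ/mol

ΔH = -5210 kJ/mol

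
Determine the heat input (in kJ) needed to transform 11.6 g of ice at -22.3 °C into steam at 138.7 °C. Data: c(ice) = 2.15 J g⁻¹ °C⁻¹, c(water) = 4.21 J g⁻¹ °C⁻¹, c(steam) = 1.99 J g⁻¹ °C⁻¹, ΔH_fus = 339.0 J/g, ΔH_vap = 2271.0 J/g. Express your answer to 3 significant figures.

q1 (heat ice -22.3→0.0 °C): 11.6 × 2.15 × 22.3 = 556 J
q2 (melt at 0 °C): 11.6 × 339.0 = 3932 J
q3 (heat water 0.0→100.0 °C): 11.6 × 4.21 × 100.0 = 4884 J
q4 (vaporize at 100 °C): 11.6 × 2271.0 = 26344 J
q5 (heat steam 100.0→138.7 °C): 11.6 × 1.99 × 38.7 = 893 J
Total: 556 + 3932 + 4884 + 26344 + 893 = 36609 J = 36.6 kJ

q = 36.6 kJ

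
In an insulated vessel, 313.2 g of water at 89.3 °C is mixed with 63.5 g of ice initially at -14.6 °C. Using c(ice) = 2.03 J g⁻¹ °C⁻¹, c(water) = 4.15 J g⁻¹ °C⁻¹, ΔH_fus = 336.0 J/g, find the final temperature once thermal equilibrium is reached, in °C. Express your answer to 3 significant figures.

T_f = 59.4 °C

Heat to bring ice to 0 °C and melt it: q₁ = 63.5×2.03×14.6 + 63.5×336.0 = 23218 J
Heat the water can supply cooling to 0 °C: 313.2×4.15×89.3 = 116070 J > q₁, so all ice melts.
Energy balance: 313.2×4.15×(89.3 − T) = 23218 + 63.5×4.15×(T − 0)
1299.78(89.3 − T) = 23218 + 263.525 T
116070 − 23218 = 1563.305 T
T = 92852 / 1563.305 = 59.39 °C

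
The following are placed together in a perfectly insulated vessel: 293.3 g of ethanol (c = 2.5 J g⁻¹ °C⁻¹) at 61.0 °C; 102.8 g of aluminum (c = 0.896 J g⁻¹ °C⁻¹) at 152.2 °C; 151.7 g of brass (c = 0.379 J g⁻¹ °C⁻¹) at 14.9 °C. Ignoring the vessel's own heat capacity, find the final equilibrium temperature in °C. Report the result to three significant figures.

Σ mᵢcᵢ(T − Tᵢ) = 0  ⇒  T = Σ mᵢcᵢTᵢ / Σ mᵢcᵢ
Σ mᵢcᵢ = 293.3×2.5 + 102.8×0.896 + 151.7×0.379 = 882.8531
Σ mᵢcᵢTᵢ = 733.25×61.0 + 92.1088×152.2 + 57.4943×14.9 = 59604
T = 59604 / 882.8531 = 67.51 °C

T_f = 67.5 °C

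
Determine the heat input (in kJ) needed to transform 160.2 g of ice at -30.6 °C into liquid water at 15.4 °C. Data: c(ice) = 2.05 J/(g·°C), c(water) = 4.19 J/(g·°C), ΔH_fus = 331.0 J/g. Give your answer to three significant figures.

q1 (heat ice -30.6→0.0 °C): 160.2 × 2.05 × 30.6 = 10049 J
q2 (melt at 0 °C): 160.2 × 331.0 = 53026 J
q3 (heat water 0.0→15.4 °C): 160.2 × 4.19 × 15.4 = 10337 J
Total: 10049 + 53026 + 10337 = 73412 J = 73.4 kJ

q = 73.4 kJ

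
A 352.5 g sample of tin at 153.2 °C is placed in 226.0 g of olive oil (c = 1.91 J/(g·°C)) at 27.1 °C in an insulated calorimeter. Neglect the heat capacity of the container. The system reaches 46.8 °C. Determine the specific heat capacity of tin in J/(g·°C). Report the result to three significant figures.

c = 0.227 J/(g·°C)

q_gained = (226.0 × 1.91) × (46.8 − 27.1) = 8504 J
q_lost = 352.5 × c × (153.2 − 46.8) = 37506 c
Set equal: c = 8504 / 37506 = 0.227 J/(g·°C)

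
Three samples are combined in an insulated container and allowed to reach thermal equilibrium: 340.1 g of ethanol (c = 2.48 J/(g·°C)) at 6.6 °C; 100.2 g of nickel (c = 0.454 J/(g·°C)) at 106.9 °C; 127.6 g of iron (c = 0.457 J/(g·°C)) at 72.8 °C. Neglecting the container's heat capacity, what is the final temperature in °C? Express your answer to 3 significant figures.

T_f = 15.5 °C

Σ mᵢcᵢ(T − Tᵢ) = 0  ⇒  T = Σ mᵢcᵢTᵢ / Σ mᵢcᵢ
Σ mᵢcᵢ = 340.1×2.48 + 100.2×0.454 + 127.6×0.457 = 947.2520
Σ mᵢcᵢTᵢ = 843.448×6.6 + 45.4908×106.9 + 58.3132×72.8 = 14675
T = 14675 / 947.2520 = 15.49 °C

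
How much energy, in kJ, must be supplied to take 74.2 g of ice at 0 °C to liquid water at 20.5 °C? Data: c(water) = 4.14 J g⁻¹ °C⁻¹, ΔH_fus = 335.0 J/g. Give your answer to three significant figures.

q1 (melt at 0 °C): 74.2 × 335.0 = 24857 J
q2 (heat water 0.0→20.5 °C): 74.2 × 4.14 × 20.5 = 6297 J
Total: 24857 + 6297 = 31154 J = 31.2 kJ

q = 31.2 kJ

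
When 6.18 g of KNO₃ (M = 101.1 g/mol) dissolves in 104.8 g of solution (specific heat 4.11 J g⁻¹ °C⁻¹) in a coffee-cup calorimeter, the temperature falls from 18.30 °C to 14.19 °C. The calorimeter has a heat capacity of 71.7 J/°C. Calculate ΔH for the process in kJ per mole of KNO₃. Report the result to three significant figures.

ΔH = 33.8 kJ/mol

|ΔT| = |14.19 − 18.30| = 4.11 °C
|q_surr| = (104.8 × 4.11 + 71.7) × 4.11 = 502.428 × 4.11 = 2065 J
n(KNO₃) = 6.18 / 101.1 = 0.06113 mol
Temperature fell, so q_rxn = +|q_surr| = 2.065 kJ
ΔH = q_rxn / n = 33.78 kJ/mol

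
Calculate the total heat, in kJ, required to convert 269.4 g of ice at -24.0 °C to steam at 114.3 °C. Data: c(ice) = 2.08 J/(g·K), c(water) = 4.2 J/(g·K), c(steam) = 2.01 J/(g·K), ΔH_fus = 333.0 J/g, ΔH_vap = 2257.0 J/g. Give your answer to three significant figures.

q1 (heat ice -24.0→0.0 °C): 269.4 × 2.08 × 24.0 = 13448 J
q2 (melt at 0 °C): 269.4 × 333.0 = 89710 J
q3 (heat water 0.0→100.0 °C): 269.4 × 4.2 × 100.0 = 113148 J
q4 (vaporize at 100 °C): 269.4 × 2257.0 = 608036 J
q5 (heat steam 100.0→114.3 °C): 269.4 × 2.01 × 14.3 = 7743 J
Total: 13448 + 89710 + 113148 + 608036 + 7743 = 832085 J = 832 kJ

q = 832 kJ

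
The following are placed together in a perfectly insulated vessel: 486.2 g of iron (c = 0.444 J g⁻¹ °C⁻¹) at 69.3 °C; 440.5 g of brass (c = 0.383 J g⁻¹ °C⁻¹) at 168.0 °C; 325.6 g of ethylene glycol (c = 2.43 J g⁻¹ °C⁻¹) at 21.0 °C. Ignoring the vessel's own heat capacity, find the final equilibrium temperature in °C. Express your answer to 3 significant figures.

T_f = 51.0 °C

Σ mᵢcᵢ(T − Tᵢ) = 0  ⇒  T = Σ mᵢcᵢTᵢ / Σ mᵢcᵢ
Σ mᵢcᵢ = 486.2×0.444 + 440.5×0.383 + 325.6×2.43 = 1175.7923
Σ mᵢcᵢTᵢ = 215.8728×69.3 + 168.7115×168.0 + 791.208×21.0 = 59919
T = 59919 / 1175.7923 = 50.96 °C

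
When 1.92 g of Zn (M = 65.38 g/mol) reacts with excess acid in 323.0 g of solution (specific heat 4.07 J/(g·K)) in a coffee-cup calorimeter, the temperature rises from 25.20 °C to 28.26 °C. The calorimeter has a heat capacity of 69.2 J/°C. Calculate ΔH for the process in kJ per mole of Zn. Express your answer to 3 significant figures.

ΔH = -144 kJ/mol

|ΔT| = |28.26 − 25.20| = 3.06 °C
|q_surr| = (323.0 × 4.07 + 69.2) × 3.06 = 1383.81 × 3.06 = 4234 J
n(Zn) = 1.92 / 65.38 = 0.02937 mol
Temperature rose, so q_rxn = −|q_surr| = -4.234 kJ
ΔH = q_rxn / n = -144.2 kJ/mol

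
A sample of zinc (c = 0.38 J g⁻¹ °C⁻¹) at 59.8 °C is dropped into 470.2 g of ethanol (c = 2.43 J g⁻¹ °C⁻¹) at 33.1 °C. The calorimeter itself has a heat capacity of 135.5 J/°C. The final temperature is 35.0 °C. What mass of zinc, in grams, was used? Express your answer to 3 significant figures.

q_gained = (470.2 × 2.43 + 135.5) × (35.0 − 33.1) = 2428 J
q_lost = m × 0.38 × (59.8 − 35.0) = 9.424 m
m = 2428 / 9.424 = 258 g

m = 258 g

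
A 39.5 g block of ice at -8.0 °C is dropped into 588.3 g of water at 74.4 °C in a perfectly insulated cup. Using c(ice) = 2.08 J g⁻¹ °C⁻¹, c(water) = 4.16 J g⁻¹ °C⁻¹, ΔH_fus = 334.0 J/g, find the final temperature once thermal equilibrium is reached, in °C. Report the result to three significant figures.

Heat to bring ice to 0 °C and melt it: q₁ = 39.5×2.08×8.0 + 39.5×334.0 = 13850 J
Heat the water can supply cooling to 0 °C: 588.3×4.16×74.4 = 182081 J > q₁, so all ice melts.
Energy balance: 588.3×4.16×(74.4 − T) = 13850 + 39.5×4.16×(T − 0)
2447.328(74.4 − T) = 13850 + 164.32 T
182081 − 13850 = 2611.648 T
T = 168231 / 2611.648 = 64.42 °C

T_f = 64.4 °C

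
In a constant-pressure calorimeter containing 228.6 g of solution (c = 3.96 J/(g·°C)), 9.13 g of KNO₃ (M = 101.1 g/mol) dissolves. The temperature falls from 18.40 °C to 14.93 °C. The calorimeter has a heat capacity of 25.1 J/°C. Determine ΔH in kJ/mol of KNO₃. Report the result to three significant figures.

|ΔT| = |14.93 − 18.40| = 3.47 °C
|q_surr| = (228.6 × 3.96 + 25.1) × 3.47 = 930.356 × 3.47 = 3228 J
n(KNO₃) = 9.13 / 101.1 = 0.09031 mol
Temperature fell, so q_rxn = +|q_surr| = 3.228 kJ
ΔH = q_rxn / n = 35.74 kJ/mol

ΔH = 35.7 kJ/mol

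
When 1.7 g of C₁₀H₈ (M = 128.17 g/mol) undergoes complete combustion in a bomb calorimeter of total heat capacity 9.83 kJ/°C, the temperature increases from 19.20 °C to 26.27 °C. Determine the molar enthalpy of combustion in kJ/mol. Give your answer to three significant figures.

ΔH = -5240 kJ/mol

ΔT = 26.27 − 19.20 = 7.07 °C
q_cal = C_cal × ΔT = 9.83 × 7.07 = 69.4981 kJ
n = 1.7 / 128.17 = 0.01326 mol
q_rxn = −q_cal = -69.4981 kJ
ΔH = -69.4981 / 0.01326 = -5241 kJ/mol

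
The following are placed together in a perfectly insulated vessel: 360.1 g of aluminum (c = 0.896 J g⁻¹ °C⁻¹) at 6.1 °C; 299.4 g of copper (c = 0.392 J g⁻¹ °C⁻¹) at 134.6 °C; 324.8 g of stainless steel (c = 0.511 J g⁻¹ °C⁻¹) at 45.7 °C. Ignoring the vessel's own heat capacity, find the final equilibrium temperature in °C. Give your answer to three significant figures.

Σ mᵢcᵢ(T − Tᵢ) = 0  ⇒  T = Σ mᵢcᵢTᵢ / Σ mᵢcᵢ
Σ mᵢcᵢ = 360.1×0.896 + 299.4×0.392 + 324.8×0.511 = 605.9872
Σ mᵢcᵢTᵢ = 322.6496×6.1 + 117.3648×134.6 + 165.9728×45.7 = 25350
T = 25350 / 605.9872 = 41.83 °C

T_f = 41.8 °C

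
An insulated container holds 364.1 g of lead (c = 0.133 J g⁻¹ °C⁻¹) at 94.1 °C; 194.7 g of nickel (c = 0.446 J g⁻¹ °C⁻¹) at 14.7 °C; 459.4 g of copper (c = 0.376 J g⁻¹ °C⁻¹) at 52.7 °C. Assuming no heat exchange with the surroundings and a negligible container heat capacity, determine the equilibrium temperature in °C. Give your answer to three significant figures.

T_f = 48.5 °C

Σ mᵢcᵢ(T − Tᵢ) = 0  ⇒  T = Σ mᵢcᵢTᵢ / Σ mᵢcᵢ
Σ mᵢcᵢ = 364.1×0.133 + 194.7×0.446 + 459.4×0.376 = 307.9959
Σ mᵢcᵢTᵢ = 48.4253×94.1 + 86.8362×14.7 + 172.7344×52.7 = 14936
T = 14936 / 307.9959 = 48.49 °C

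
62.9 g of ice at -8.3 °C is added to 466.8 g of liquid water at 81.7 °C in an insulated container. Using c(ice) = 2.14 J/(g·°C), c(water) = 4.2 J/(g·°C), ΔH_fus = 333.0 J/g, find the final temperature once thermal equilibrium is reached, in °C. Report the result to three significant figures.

T_f = 62.1 °C

Heat to bring ice to 0 °C and melt it: q₁ = 62.9×2.14×8.3 + 62.9×333.0 = 22063 J
Heat the water can supply cooling to 0 °C: 466.8×4.2×81.7 = 160178 J > q₁, so all ice melts.
Energy balance: 466.8×4.2×(81.7 − T) = 22063 + 62.9×4.2×(T − 0)
1960.56(81.7 − T) = 22063 + 264.18 T
160178 − 22063 = 2224.74 T
T = 138115 / 2224.74 = 62.08 °C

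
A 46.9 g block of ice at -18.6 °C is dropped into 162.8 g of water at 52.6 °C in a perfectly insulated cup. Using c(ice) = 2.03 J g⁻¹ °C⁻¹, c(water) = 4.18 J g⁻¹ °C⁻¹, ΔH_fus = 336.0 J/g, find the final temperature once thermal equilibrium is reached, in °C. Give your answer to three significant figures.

Heat to bring ice to 0 °C and melt it: q₁ = 46.9×2.03×18.6 + 46.9×336.0 = 17529 J
Heat the water can supply cooling to 0 °C: 162.8×4.18×52.6 = 35794.5 J > q₁, so all ice melts.
Energy balance: 162.8×4.18×(52.6 − T) = 17529 + 46.9×4.18×(T − 0)
680.504(52.6 − T) = 17529 + 196.042 T
35794.5 − 17529 = 876.546 T
T = 18265.5 / 876.546 = 20.84 °C

T_f = 20.8 °C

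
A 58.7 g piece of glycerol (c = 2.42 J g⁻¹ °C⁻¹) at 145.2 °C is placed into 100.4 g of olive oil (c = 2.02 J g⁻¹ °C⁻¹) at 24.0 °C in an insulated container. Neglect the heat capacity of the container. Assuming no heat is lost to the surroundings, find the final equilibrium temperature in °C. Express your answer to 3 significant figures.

Heat lost by glycerol = heat gained by olive oil.
(58.7)(2.42)(145.2 − T) = (100.4)(2.02)(T − 24.0)
142.054 (145.2 − T) = 202.808 (T − 24.0)
20626 − 142.054 T = 202.808 T − 4867.4
25493.4 = 344.862 T
T = 73.92 °C

T_f = 73.9 °C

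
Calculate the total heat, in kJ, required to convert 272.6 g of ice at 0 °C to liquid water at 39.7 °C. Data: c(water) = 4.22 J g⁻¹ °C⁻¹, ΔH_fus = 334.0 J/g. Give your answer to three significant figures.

q1 (melt at 0 °C): 272.6 × 334.0 = 91048 J
q2 (heat water 0.0→39.7 °C): 272.6 × 4.22 × 39.7 = 45670 J
Total: 91048 + 45670 = 136718 J = 137 kJ

q = 137 kJ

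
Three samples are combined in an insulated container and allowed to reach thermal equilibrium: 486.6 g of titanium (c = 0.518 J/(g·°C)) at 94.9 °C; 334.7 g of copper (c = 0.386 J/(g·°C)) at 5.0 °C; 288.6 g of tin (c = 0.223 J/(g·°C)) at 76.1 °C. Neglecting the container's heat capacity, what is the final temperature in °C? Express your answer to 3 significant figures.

Σ mᵢcᵢ(T − Tᵢ) = 0  ⇒  T = Σ mᵢcᵢTᵢ / Σ mᵢcᵢ
Σ mᵢcᵢ = 486.6×0.518 + 334.7×0.386 + 288.6×0.223 = 445.6108
Σ mᵢcᵢTᵢ = 252.0588×94.9 + 129.1942×5.0 + 64.3578×76.1 = 29464
T = 29464 / 445.6108 = 66.12 °C

T_f = 66.1 °C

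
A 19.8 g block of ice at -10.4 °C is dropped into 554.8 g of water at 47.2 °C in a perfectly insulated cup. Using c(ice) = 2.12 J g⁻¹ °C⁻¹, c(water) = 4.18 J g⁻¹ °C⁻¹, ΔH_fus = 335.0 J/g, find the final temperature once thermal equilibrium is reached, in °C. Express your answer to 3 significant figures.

T_f = 42.6 °C

Heat to bring ice to 0 °C and melt it: q₁ = 19.8×2.12×10.4 + 19.8×335.0 = 7069.6 J
Heat the water can supply cooling to 0 °C: 554.8×4.18×47.2 = 109460 J > q₁, so all ice melts.
Energy balance: 554.8×4.18×(47.2 − T) = 7069.6 + 19.8×4.18×(T − 0)
2319.064(47.2 − T) = 7069.6 + 82.764 T
109460 − 7069.6 = 2401.828 T
T = 102390.4 / 2401.828 = 42.63 °C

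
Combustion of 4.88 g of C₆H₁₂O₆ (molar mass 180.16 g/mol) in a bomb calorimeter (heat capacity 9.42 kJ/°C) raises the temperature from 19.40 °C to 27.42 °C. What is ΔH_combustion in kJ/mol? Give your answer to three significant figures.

ΔT = 27.42 − 19.40 = 8.02 °C
q_cal = C_cal × ΔT = 9.42 × 8.02 = 75.5484 kJ
n = 4.88 / 180.16 = 0.02709 mol
q_rxn = −q_cal = -75.5484 kJ
ΔH = -75.5484 / 0.02709 = -2789 kJ/mol

ΔH = -2790 kJ/mol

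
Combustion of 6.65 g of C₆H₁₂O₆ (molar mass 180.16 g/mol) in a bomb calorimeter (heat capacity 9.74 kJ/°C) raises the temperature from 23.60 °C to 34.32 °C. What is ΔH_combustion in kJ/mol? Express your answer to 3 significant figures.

ΔT = 34.32 − 23.60 = 10.72 °C
q_cal = C_cal × ΔT = 9.74 × 10.72 = 104.4128 kJ
n = 6.65 / 180.16 = 0.03691 mol
q_rxn = −q_cal = -104.4128 kJ
ΔH = -104.4128 / 0.03691 = -2829 kJ/mol

ΔH = -2830 kJ/mol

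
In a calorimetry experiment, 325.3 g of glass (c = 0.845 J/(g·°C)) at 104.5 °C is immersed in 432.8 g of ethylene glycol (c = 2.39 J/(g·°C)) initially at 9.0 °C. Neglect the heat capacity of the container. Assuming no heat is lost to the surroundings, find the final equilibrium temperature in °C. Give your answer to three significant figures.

Heat lost by glass = heat gained by ethylene glycol.
(325.3)(0.845)(104.5 − T) = (432.8)(2.39)(T − 9.0)
274.8785 (104.5 − T) = 1034.392 (T − 9.0)
28725 − 274.8785 T = 1034.392 T − 9309.5
38034.5 = 1309.2705 T
T = 29.05 °C

T_f = 29.1 °C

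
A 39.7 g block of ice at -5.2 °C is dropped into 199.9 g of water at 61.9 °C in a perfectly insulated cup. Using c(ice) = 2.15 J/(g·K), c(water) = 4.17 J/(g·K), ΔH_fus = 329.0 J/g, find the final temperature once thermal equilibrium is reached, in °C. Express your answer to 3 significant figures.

Heat to bring ice to 0 °C and melt it: q₁ = 39.7×2.15×5.2 + 39.7×329.0 = 13505 J
Heat the water can supply cooling to 0 °C: 199.9×4.17×61.9 = 51598.8 J > q₁, so all ice melts.
Energy balance: 199.9×4.17×(61.9 − T) = 13505 + 39.7×4.17×(T − 0)
833.583(61.9 − T) = 13505 + 165.549 T
51598.8 − 13505 = 999.132 T
T = 38093.8 / 999.132 = 38.13 °C

T_f = 38.1 °C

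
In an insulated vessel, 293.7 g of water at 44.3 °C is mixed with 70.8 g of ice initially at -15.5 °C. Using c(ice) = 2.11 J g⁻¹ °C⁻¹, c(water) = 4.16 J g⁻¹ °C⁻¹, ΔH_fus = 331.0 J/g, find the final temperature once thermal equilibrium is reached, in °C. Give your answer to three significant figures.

Heat to bring ice to 0 °C and melt it: q₁ = 70.8×2.11×15.5 + 70.8×331.0 = 25750 J
Heat the water can supply cooling to 0 °C: 293.7×4.16×44.3 = 54125.4 J > q₁, so all ice melts.
Energy balance: 293.7×4.16×(44.3 − T) = 25750 + 70.8×4.16×(T − 0)
1221.792(44.3 − T) = 25750 + 294.528 T
54125.4 − 25750 = 1516.320 T
T = 28375.4 / 1516.320 = 18.71 °C

T_f = 18.7 °C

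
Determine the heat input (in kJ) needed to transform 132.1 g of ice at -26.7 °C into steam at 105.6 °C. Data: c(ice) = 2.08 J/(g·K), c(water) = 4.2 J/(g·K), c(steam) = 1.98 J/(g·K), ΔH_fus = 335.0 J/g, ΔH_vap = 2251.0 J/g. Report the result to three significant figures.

q1 (heat ice -26.7→0.0 °C): 132.1 × 2.08 × 26.7 = 7336 J
q2 (melt at 0 °C): 132.1 × 335.0 = 44254 J
q3 (heat water 0.0→100.0 °C): 132.1 × 4.2 × 100.0 = 55482 J
q4 (vaporize at 100 °C): 132.1 × 2251.0 = 297357 J
q5 (heat steam 100.0→105.6 °C): 132.1 × 1.98 × 5.6 = 1465 J
Total: 7336 + 44254 + 55482 + 297357 + 1465 = 405894 J = 406 kJ

q = 406 kJ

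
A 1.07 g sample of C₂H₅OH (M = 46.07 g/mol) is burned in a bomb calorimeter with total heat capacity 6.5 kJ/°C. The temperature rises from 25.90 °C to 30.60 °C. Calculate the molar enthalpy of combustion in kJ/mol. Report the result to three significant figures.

ΔH = -1320 kJ/mol

ΔT = 30.60 − 25.90 = 4.70 °C
q_cal = C_cal × ΔT = 6.5 × 4.70 = 30.55 kJ
n = 1.07 / 46.07 = 0.02323 mol
q_rxn = −q_cal = -30.55 kJ
ΔH = -30.55 / 0.02323 = -1315 kJ/mol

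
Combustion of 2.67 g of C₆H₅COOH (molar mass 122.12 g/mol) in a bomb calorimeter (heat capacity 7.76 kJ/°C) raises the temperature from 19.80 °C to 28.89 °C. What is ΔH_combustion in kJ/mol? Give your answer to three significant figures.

ΔT = 28.89 − 19.80 = 9.09 °C
q_cal = C_cal × ΔT = 7.76 × 9.09 = 70.5384 kJ
n = 2.67 / 122.12 = 0.02186 mol
q_rxn = −q_cal = -70.5384 kJ
ΔH = -70.5384 / 0.02186 = -3227 kJ/mol

ΔH = -3230 kJ/mol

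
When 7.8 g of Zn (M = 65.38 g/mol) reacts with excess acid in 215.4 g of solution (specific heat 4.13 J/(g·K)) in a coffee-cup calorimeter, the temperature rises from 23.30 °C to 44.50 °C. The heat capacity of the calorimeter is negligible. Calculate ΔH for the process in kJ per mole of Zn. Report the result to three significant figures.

|ΔT| = |44.50 − 23.30| = 21.20 °C
|q_surr| = (215.4 × 4.13) × 21.20 = 889.602 × 21.20 = 18860 J
n(Zn) = 7.8 / 65.38 = 0.1193 mol
Temperature rose, so q_rxn = −|q_surr| = -18.86 kJ
ΔH = q_rxn / n = -158.1 kJ/mol

ΔH = -158 kJ/mol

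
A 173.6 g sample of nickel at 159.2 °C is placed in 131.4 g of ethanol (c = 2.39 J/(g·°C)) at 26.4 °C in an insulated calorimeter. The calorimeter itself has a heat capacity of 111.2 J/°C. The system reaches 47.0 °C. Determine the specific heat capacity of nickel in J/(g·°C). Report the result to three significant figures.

c = 0.450 J/(g·°C)

q_gained = (131.4 × 2.39 + 111.2) × (47.0 − 26.4) = 8760 J
q_lost = 173.6 × c × (159.2 − 47.0) = 19477.92 c
Set equal: c = 8760 / 19477.92 = 0.450 J/(g·°C)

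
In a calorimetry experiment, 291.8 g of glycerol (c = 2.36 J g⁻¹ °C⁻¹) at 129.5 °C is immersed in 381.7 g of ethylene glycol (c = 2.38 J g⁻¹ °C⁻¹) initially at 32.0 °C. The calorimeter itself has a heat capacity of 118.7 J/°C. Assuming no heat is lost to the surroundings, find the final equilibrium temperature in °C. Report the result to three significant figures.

T_f = 71.1 °C

Heat lost by glycerol = heat gained by ethylene glycol + calorimeter.
(291.8)(2.36)(129.5 − T) = [(381.7)(2.38) + 118.7](T − 32.0)
688.648 (129.5 − T) = 1027.146 (T − 32.0)
89180 − 688.648 T = 1027.146 T − 32869
122049 = 1715.794 T
T = 71.13 °C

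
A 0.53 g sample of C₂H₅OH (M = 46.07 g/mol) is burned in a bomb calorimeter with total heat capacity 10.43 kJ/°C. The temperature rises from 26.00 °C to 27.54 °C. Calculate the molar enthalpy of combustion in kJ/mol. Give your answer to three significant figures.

ΔT = 27.54 − 26.00 = 1.54 °C
q_cal = C_cal × ΔT = 10.43 × 1.54 = 16.0622 kJ
n = 0.53 / 46.07 = 0.01150 mol
q_rxn = −q_cal = -16.0622 kJ
ΔH = -16.0622 / 0.01150 = -1397 kJ/mol

ΔH = -1400 kJ/mol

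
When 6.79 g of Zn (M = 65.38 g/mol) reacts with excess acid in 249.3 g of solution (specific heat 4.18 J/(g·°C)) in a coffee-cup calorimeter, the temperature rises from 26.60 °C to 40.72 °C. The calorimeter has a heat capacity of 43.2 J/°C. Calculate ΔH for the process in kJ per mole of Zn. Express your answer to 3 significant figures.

ΔH = -148 kJ/mol

|ΔT| = |40.72 − 26.60| = 14.12 °C
|q_surr| = (249.3 × 4.18 + 43.2) × 14.12 = 1085.274 × 14.12 = 15324 J
n(Zn) = 6.79 / 65.38 = 0.10385 mol
Temperature rose, so q_rxn = −|q_surr| = -15.324 kJ
ΔH = q_rxn / n = -147.6 kJ/mol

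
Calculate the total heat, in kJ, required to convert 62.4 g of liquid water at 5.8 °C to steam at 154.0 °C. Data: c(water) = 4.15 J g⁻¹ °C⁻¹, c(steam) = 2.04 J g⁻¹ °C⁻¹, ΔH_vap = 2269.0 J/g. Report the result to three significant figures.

q = 173 kJ

q1 (heat water 5.8→100.0 °C): 62.4 × 4.15 × 94.2 = 24394 J
q2 (vaporize at 100 °C): 62.4 × 2269.0 = 141586 J
q3 (heat steam 100.0→154.0 °C): 62.4 × 2.04 × 54.0 = 6874 J
Total: 24394 + 141586 + 6874 = 172854 J = 173 kJ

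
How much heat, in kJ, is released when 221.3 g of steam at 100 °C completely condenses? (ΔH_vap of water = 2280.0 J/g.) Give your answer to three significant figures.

q = m × ΔH_vap = 221.3 × 2280.0 = 504600 J = 505 kJ

q = 505 kJ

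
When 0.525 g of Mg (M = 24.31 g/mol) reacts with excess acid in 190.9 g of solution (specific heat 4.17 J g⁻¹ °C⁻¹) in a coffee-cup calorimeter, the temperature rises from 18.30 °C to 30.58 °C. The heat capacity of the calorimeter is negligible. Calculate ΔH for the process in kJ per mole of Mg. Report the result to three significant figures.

ΔH = -453 kJ/mol

|ΔT| = |30.58 − 18.30| = 12.28 °C
|q_surr| = (190.9 × 4.17) × 12.28 = 796.053 × 12.28 = 9776 J
n(Mg) = 0.525 / 24.31 = 0.02160 mol
Temperature rose, so q_rxn = −|q_surr| = -9.776 kJ
ΔH = q_rxn / n = -452.6 kJ/mol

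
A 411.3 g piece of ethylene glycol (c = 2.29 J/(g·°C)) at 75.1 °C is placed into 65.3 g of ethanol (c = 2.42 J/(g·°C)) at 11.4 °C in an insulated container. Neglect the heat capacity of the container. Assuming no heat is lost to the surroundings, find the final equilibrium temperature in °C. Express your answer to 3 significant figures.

T_f = 65.9 °C

Heat lost by ethylene glycol = heat gained by ethanol.
(411.3)(2.29)(75.1 − T) = (65.3)(2.42)(T − 11.4)
941.877 (75.1 − T) = 158.026 (T − 11.4)
70735 − 941.877 T = 158.026 T − 1801.5
72536.5 = 1099.903 T
T = 65.948 °C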